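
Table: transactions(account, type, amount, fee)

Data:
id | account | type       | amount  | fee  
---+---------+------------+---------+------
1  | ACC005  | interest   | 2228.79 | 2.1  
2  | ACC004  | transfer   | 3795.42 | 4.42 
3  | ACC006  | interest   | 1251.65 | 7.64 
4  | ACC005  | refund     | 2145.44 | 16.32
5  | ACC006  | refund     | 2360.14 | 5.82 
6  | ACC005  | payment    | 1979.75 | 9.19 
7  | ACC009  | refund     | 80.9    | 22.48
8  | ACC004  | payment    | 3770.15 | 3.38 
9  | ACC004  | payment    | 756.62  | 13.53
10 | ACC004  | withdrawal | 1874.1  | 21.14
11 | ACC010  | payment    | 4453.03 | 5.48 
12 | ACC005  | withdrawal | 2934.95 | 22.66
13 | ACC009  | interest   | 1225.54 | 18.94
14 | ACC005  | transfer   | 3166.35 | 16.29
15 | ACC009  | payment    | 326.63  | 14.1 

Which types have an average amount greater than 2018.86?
SELECT type, AVG(amount)
FROM transactions
GROUP BY type
HAVING AVG(amount) > 2018.86

Result:
  payment: avg=2257.24
  transfer: avg=3480.89
  withdrawal: avg=2404.53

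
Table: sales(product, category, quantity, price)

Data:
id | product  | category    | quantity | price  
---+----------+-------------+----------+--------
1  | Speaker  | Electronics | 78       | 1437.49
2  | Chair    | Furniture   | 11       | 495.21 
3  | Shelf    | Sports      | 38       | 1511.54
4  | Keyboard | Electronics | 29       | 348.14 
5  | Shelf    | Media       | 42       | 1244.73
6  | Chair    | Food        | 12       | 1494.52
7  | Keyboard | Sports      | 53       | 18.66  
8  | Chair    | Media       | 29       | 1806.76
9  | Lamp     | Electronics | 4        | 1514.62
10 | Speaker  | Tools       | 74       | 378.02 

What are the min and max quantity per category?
SELECT category, MIN(quantity), MAX(quantity)
FROM sales
GROUP BY category

Result:
  Electronics: min=4, max=78
  Food: min=12, max=12
  Furniture: min=11, max=11
  Media: min=29, max=42
  Sports: min=38, max=53
  Tools: min=74, max=74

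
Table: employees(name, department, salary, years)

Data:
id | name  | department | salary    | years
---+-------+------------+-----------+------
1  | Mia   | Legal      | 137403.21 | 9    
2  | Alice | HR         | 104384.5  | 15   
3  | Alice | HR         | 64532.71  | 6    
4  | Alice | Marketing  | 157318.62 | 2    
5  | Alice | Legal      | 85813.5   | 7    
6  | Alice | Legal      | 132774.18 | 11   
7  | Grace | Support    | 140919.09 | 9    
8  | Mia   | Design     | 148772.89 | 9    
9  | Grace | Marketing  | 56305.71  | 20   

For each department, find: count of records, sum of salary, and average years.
SELECT department,
       COUNT(*) as cnt,
       SUM(salary) as total_salary,
       AVG(years) as avg_years
FROM employees
GROUP BY department

Result:
  Design: 1 records, 148772.89 total salary, 9.00 avg years
  HR: 2 records, 168917.21 total salary, 10.50 avg years
  Legal: 3 records, 355990.89 total salary, 9.00 avg years
  Marketing: 2 records, 213624.33 total salary, 11.00 avg years
  Support: 1 records, 140919.09 total salary, 9.00 avg years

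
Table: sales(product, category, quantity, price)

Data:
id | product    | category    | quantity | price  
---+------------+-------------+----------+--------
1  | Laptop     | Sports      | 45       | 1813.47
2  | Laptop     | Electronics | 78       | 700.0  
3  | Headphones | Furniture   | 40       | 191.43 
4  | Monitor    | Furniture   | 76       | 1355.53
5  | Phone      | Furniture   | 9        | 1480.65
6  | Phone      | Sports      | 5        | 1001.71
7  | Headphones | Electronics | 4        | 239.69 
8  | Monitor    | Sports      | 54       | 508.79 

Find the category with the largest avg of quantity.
SELECT category, AVG(quantity) as val
FROM sales
GROUP BY category
ORDER BY val DESC
LIMIT 1

Result: Furniture with avg(quantity) = 41.67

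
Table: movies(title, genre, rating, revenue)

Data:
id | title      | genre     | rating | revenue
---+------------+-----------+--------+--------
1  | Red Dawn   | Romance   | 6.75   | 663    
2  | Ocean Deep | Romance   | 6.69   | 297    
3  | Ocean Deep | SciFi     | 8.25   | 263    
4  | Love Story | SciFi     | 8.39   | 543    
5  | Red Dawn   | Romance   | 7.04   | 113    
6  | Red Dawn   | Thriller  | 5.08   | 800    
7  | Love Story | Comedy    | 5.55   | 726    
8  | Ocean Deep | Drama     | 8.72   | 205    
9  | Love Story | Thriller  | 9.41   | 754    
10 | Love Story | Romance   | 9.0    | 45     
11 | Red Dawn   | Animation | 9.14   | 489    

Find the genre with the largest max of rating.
SELECT genre, MAX(rating) as val
FROM movies
GROUP BY genre
ORDER BY val DESC
LIMIT 1

Result: Thriller with max(rating) = 9.41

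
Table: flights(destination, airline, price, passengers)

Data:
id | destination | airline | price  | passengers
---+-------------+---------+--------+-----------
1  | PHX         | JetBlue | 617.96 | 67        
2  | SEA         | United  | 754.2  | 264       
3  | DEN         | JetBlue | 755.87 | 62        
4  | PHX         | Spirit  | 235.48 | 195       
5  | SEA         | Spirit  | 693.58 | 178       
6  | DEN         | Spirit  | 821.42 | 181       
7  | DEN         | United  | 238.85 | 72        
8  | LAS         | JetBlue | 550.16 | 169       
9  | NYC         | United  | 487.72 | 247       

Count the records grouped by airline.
SELECT airline, COUNT(*) as count
FROM flights
GROUP BY airline

Result:
  JetBlue: 3
  Spirit: 3
  United: 3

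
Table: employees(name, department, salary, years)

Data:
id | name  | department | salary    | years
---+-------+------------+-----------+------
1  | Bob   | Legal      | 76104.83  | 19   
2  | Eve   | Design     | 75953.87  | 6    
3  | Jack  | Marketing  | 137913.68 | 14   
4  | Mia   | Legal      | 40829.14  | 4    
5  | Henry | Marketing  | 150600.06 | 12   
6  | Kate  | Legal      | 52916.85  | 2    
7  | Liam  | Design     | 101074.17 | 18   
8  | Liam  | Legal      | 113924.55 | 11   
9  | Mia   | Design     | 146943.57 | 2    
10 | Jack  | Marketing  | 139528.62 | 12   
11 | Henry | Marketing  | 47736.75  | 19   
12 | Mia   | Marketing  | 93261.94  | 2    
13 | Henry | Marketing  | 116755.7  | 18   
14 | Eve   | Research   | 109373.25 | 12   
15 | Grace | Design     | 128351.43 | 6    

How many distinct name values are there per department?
SELECT department, COUNT(DISTINCT name)
FROM employees
GROUP BY department

Result:
  Design: 4 distinct
  Legal: 4 distinct
  Marketing: 3 distinct
  Research: 1 distinct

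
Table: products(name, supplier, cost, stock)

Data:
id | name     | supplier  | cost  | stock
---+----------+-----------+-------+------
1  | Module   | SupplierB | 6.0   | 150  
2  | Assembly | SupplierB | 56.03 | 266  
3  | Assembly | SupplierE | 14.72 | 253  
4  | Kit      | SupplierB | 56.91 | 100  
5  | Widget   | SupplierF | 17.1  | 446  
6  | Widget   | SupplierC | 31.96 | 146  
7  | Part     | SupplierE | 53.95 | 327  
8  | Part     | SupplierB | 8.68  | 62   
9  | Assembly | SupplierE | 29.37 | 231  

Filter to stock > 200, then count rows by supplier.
SELECT supplier, COUNT(*)
FROM products
WHERE stock > 200
GROUP BY supplier

Note: WHERE filters rows before grouping.

Result:
  SupplierB: 1
  SupplierE: 3
  SupplierF: 1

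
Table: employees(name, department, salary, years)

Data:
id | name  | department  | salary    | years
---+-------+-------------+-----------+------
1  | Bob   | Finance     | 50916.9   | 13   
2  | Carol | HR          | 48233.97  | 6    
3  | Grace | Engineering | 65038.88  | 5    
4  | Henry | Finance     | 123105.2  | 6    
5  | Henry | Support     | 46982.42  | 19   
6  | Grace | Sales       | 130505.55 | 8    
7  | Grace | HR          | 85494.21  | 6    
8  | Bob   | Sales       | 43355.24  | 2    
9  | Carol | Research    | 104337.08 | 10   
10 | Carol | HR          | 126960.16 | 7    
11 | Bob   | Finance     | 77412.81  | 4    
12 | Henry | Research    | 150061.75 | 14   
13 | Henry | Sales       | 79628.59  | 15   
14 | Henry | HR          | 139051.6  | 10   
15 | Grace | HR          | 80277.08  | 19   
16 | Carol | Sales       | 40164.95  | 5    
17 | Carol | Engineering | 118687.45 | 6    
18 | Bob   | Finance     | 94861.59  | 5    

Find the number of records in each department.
SELECT department, COUNT(*) as count
FROM employees
GROUP BY department

Result:
  Engineering: 2
  Finance: 4
  HR: 5
  Research: 2
  Sales: 4
  Support: 1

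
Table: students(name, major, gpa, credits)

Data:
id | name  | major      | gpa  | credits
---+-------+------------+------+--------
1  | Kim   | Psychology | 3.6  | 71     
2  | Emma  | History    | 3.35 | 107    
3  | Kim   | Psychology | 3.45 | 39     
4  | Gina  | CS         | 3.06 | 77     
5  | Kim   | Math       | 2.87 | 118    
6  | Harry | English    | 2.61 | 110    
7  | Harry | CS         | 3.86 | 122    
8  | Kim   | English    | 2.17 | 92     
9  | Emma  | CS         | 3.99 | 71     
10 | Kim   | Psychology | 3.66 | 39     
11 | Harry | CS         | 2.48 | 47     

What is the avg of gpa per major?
SELECT major, AVG(gpa) as result
FROM students
GROUP BY major

Result:
  CS: 3.35
  English: 2.39
  History: 3.35
  Math: 2.87
  Psychology: 3.57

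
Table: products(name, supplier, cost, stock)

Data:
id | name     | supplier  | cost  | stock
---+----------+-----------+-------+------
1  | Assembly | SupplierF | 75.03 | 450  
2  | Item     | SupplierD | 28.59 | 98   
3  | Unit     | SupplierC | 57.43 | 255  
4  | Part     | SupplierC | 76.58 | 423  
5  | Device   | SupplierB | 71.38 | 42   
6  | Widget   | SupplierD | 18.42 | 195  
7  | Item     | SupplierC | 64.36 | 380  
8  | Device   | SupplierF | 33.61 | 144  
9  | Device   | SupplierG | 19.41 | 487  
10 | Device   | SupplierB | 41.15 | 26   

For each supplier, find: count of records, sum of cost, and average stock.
SELECT supplier,
       COUNT(*) as cnt,
       SUM(cost) as total_cost,
       AVG(stock) as avg_stock
FROM products
GROUP BY supplier

Result:
  SupplierB: 2 records, 112.53 total cost, 34.00 avg stock
  SupplierC: 3 records, 198.37 total cost, 352.67 avg stock
  SupplierD: 2 records, 47.01 total cost, 146.50 avg stock
  SupplierF: 2 records, 108.64 total cost, 297.00 avg stock
  SupplierG: 1 records, 19.41 total cost, 487.00 avg stock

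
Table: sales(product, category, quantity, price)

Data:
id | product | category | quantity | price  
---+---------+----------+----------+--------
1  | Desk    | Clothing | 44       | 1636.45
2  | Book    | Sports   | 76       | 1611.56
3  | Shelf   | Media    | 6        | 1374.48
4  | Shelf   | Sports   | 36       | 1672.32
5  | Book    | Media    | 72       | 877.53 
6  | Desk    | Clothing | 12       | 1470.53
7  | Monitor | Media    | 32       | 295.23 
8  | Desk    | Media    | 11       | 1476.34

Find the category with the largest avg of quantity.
SELECT category, AVG(quantity) as val
FROM sales
GROUP BY category
ORDER BY val DESC
LIMIT 1

Result: Sports with avg(quantity) = 56.00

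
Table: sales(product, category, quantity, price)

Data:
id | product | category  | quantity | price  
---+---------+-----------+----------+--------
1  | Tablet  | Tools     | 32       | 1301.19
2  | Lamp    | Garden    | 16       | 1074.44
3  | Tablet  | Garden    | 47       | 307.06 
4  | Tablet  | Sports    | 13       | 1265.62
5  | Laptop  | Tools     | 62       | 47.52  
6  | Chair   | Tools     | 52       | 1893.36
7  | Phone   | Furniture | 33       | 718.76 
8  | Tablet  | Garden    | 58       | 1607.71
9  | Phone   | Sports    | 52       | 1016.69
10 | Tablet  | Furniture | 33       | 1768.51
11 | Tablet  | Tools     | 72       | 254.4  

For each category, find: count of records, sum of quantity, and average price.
SELECT category,
       COUNT(*) as cnt,
       SUM(quantity) as total_quantity,
       AVG(price) as avg_price
FROM sales
GROUP BY category

Result:
  Furniture: 2 records, 66 total quantity, 1243.64 avg price
  Garden: 3 records, 121 total quantity, 996.40 avg price
  Sports: 2 records, 65 total quantity, 1141.16 avg price
  Tools: 4 records, 218 total quantity, 874.12 avg price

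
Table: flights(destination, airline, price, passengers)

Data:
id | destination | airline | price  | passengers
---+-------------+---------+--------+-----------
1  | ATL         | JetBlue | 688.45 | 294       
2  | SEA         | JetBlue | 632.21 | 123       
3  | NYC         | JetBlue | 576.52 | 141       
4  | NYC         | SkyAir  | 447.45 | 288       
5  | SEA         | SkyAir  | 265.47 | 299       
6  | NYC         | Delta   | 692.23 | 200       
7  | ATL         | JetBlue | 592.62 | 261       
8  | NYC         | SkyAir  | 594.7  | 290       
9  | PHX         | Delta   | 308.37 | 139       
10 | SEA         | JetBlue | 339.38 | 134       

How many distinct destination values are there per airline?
SELECT airline, COUNT(DISTINCT destination)
FROM flights
GROUP BY airline

Result:
  Delta: 2 distinct
  JetBlue: 3 distinct
  SkyAir: 2 distinct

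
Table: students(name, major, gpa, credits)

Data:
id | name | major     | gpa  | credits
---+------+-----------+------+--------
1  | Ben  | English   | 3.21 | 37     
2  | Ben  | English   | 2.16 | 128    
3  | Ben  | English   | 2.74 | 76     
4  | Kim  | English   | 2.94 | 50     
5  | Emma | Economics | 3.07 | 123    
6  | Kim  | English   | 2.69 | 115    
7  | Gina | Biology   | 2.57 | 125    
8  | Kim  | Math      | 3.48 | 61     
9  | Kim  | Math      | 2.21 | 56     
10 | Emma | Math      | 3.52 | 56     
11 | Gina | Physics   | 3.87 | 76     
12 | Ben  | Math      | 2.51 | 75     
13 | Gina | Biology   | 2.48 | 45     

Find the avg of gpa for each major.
SELECT major, AVG(gpa) as result
FROM students
GROUP BY major

Result:
  Biology: 2.53
  Economics: 3.07
  English: 2.75
  Math: 2.93
  Physics: 3.87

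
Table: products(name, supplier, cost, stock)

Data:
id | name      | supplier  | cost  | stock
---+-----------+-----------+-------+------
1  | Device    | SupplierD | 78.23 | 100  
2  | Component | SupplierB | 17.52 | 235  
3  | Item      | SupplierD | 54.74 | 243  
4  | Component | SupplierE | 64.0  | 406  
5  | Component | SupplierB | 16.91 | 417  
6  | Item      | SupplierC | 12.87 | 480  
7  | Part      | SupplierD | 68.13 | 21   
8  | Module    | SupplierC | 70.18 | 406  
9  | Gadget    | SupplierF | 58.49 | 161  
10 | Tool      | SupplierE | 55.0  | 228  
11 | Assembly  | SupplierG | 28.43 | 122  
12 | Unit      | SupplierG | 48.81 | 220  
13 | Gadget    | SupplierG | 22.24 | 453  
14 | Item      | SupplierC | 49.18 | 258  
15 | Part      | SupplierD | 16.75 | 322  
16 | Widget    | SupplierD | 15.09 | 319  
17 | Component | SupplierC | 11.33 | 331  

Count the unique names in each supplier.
SELECT supplier, COUNT(DISTINCT name)
FROM products
GROUP BY supplier

Result:
  SupplierB: 1 distinct
  SupplierC: 3 distinct
  SupplierD: 4 distinct
  SupplierE: 2 distinct
  SupplierF: 1 distinct
  SupplierG: 3 distinct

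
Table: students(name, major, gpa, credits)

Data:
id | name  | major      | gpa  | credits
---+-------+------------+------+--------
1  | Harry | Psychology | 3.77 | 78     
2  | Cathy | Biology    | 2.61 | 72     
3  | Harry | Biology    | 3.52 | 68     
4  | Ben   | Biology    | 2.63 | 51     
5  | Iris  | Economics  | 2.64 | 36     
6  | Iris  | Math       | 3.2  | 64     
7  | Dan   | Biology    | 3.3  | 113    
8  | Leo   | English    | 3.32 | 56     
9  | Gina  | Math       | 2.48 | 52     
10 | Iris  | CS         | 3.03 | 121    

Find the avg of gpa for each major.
SELECT major, AVG(gpa) as result
FROM students
GROUP BY major

Result:
  Biology: 3.02
  CS: 3.03
  Economics: 2.64
  English: 3.32
  Math: 2.84
  Psychology: 3.77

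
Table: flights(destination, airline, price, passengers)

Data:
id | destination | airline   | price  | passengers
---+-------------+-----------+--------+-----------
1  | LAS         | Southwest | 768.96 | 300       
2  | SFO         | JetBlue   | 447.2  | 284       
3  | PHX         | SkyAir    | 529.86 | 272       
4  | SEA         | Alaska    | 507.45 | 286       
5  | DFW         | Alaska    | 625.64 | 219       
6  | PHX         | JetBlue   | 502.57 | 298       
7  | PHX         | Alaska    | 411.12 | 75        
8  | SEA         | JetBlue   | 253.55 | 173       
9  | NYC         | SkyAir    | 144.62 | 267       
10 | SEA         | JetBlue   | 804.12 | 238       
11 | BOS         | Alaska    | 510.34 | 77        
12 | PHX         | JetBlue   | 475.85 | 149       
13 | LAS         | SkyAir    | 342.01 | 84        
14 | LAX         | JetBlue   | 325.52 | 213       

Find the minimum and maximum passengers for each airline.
SELECT airline, MIN(passengers), MAX(passengers)
FROM flights
GROUP BY airline

Result:
  Alaska: min=75, max=286
  JetBlue: min=149, max=298
  SkyAir: min=84, max=272
  Southwest: min=300, max=300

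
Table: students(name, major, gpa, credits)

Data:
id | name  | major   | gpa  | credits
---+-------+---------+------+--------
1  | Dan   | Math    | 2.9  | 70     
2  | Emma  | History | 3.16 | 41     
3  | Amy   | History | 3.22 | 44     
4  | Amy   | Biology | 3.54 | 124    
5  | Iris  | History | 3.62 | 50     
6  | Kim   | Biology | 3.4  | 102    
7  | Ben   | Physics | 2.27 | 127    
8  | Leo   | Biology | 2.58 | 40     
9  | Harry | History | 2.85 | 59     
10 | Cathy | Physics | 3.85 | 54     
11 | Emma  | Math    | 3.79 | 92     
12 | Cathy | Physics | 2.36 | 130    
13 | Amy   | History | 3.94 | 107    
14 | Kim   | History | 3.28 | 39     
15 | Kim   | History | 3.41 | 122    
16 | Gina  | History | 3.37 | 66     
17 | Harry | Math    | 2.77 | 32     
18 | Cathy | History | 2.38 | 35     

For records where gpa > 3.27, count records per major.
SELECT major, COUNT(*)
FROM students
WHERE gpa > 3.27
GROUP BY major

Note: WHERE filters rows before grouping.

Result:
  Biology: 2
  History: 5
  Math: 1
  Physics: 1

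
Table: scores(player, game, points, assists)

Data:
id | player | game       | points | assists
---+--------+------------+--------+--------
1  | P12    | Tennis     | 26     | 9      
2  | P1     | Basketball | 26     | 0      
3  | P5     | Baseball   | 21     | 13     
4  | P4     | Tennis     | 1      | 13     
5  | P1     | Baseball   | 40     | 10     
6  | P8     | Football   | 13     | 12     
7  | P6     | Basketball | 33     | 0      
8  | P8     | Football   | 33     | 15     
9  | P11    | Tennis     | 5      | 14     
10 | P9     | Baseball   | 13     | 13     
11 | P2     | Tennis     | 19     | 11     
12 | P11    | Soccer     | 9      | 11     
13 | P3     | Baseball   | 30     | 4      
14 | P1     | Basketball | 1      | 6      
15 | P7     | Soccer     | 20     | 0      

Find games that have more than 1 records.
SELECT game, COUNT(*) as cnt
FROM scores
GROUP BY game
HAVING COUNT(*) > 1

Result:
  Baseball: 4
  Basketball: 3
  Football: 2
  Soccer: 2
  Tennis: 4

Note: HAVING filters groups after aggregation, WHERE filters rows before.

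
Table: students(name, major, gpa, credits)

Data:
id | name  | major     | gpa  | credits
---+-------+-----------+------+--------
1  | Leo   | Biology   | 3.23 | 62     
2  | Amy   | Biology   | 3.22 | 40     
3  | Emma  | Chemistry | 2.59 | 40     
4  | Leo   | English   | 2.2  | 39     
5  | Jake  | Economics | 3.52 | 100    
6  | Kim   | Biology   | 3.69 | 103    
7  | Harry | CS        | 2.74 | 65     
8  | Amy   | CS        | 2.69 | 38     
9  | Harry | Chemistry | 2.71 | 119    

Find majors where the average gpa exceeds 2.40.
SELECT major, AVG(gpa)
FROM students
GROUP BY major
HAVING AVG(gpa) > 2.40

Result:
  Biology: avg=3.38
  CS: avg=2.72
  Chemistry: avg=2.65
  Economics: avg=3.52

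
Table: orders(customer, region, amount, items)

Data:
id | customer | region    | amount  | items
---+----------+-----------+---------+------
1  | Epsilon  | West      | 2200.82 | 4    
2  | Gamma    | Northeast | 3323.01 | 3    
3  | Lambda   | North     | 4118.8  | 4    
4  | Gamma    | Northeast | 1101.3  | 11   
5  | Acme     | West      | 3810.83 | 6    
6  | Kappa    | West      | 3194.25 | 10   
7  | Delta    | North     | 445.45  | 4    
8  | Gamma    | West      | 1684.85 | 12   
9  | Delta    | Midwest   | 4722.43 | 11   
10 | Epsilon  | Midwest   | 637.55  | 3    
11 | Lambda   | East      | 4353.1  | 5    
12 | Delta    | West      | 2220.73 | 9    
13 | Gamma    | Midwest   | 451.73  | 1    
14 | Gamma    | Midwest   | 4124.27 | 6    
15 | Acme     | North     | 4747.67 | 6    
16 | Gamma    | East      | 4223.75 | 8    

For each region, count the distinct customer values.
SELECT region, COUNT(DISTINCT customer)
FROM orders
GROUP BY region

Result:
  East: 2 distinct
  Midwest: 3 distinct
  North: 3 distinct
  Northeast: 1 distinct
  West: 5 distinct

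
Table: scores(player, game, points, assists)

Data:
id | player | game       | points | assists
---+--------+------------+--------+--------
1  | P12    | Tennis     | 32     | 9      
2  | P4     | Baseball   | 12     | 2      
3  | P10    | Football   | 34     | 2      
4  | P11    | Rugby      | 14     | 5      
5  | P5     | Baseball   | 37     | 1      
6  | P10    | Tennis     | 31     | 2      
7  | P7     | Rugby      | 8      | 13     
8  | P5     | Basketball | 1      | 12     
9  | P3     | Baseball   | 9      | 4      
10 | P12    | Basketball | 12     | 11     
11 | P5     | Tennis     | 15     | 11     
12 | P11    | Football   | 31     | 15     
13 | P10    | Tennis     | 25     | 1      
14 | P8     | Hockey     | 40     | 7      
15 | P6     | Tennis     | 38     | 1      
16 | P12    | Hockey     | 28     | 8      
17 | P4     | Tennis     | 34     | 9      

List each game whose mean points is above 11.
SELECT game, AVG(points)
FROM scores
GROUP BY game
HAVING AVG(points) > 11

Result:
  Baseball: avg=19.33
  Football: avg=32.50
  Hockey: avg=34.00
  Tennis: avg=29.17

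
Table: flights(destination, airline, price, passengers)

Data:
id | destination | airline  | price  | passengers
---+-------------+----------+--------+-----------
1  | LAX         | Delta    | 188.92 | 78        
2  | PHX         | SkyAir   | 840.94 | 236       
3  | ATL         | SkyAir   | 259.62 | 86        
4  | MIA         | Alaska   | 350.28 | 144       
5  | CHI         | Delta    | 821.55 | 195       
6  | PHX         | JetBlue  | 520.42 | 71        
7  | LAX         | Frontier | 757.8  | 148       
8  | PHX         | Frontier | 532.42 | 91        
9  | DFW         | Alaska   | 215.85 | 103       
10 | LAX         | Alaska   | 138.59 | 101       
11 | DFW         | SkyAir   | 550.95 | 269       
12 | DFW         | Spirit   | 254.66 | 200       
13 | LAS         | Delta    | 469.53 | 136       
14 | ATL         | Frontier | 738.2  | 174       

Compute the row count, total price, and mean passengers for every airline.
SELECT airline,
       COUNT(*) as cnt,
       SUM(price) as total_price,
       AVG(passengers) as avg_passengers
FROM flights
GROUP BY airline

Result:
  Alaska: 3 records, 704.72 total price, 116.00 avg passengers
  Delta: 3 records, 1480.00 total price, 136.33 avg passengers
  Frontier: 3 records, 2028.42 total price, 137.67 avg passengers
  JetBlue: 1 records, 520.42 total price, 71.00 avg passengers
  SkyAir: 3 records, 1651.51 total price, 197.00 avg passengers
  Spirit: 1 records, 254.66 total price, 200.00 avg passengers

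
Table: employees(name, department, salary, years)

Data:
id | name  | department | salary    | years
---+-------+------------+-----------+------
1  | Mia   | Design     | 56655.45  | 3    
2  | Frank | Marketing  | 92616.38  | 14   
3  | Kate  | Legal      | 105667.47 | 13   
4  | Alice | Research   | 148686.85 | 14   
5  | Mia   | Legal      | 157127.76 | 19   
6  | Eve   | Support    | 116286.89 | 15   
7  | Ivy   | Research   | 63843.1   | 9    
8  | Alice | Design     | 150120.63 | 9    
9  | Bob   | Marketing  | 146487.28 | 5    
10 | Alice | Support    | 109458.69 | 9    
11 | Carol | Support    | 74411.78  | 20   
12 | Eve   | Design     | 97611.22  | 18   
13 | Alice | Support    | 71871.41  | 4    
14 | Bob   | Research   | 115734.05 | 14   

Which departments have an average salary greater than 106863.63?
SELECT department, AVG(salary)
FROM employees
GROUP BY department
HAVING AVG(salary) > 106863.63

Result:
  Legal: avg=131397.62
  Marketing: avg=119551.83
  Research: avg=109421.33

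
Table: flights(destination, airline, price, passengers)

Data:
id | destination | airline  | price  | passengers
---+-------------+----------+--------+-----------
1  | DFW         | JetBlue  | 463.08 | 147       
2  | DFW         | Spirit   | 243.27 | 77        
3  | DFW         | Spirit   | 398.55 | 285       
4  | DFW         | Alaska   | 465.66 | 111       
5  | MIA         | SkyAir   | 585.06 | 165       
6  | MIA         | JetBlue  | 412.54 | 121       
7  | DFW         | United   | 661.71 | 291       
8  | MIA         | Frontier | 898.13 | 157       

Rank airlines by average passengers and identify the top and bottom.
SELECT airline, AVG(passengers)
FROM flights
GROUP BY airline
ORDER BY AVG(passengers)

All groups:
  Alaska: 111.00
  JetBlue: 134.00
  Frontier: 157.00
  SkyAir: 165.00
  Spirit: 181.00
  United: 291.00

Highest: United (291.00)
Lowest: Alaska (111.00)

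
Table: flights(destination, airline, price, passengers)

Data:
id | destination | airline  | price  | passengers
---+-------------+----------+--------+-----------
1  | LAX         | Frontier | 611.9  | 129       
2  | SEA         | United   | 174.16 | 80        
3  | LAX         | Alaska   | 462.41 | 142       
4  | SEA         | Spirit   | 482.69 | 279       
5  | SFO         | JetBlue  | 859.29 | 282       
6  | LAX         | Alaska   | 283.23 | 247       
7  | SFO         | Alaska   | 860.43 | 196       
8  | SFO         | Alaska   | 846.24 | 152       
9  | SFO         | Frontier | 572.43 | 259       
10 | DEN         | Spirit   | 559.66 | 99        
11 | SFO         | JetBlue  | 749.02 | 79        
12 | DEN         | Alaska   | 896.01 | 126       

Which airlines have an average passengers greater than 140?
SELECT airline, AVG(passengers)
FROM flights
GROUP BY airline
HAVING AVG(passengers) > 140

Result:
  Alaska: avg=172.60
  Frontier: avg=194.00
  JetBlue: avg=180.50
  Spirit: avg=189.00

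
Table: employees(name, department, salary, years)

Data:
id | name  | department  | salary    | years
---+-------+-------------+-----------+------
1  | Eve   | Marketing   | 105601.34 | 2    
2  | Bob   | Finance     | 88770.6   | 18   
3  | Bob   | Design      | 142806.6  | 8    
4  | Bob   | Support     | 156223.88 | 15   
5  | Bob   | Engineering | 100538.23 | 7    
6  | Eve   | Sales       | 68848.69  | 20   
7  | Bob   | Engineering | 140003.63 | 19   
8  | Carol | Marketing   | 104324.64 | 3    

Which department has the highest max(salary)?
SELECT department, MAX(salary) as val
FROM employees
GROUP BY department
ORDER BY val DESC
LIMIT 1

Result: Support with max(salary) = 156223.88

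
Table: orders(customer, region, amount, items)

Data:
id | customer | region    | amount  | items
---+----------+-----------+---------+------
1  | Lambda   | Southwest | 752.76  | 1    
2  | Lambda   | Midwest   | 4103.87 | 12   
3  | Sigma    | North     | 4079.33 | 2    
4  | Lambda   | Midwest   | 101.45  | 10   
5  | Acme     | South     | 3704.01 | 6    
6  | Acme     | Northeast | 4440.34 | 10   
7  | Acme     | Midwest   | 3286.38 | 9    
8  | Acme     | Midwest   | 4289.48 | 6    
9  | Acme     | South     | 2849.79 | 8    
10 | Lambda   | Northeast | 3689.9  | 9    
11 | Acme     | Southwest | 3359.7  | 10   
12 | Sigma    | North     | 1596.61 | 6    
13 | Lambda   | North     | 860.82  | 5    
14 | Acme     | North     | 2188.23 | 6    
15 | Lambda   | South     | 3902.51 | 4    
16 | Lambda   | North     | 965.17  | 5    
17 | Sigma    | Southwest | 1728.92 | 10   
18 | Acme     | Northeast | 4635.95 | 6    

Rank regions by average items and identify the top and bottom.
SELECT region, AVG(items)
FROM orders
GROUP BY region
ORDER BY AVG(items)

All groups:
  North: 4.80
  South: 6.00
  Southwest: 7.00
  Northeast: 8.33
  Midwest: 9.25

Highest: Midwest (9.25)
Lowest: North (4.80)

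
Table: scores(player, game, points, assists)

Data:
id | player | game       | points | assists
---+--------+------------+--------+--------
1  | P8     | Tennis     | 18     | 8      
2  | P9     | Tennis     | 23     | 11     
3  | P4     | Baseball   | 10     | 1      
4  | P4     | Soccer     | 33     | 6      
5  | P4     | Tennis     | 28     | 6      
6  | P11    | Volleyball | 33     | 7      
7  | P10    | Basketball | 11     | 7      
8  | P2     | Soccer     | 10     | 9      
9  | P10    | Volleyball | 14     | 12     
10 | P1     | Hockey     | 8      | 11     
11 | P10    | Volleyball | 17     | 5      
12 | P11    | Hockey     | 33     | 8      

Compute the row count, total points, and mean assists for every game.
SELECT game,
       COUNT(*) as cnt,
       SUM(points) as total_points,
       AVG(assists) as avg_assists
FROM scores
GROUP BY game

Result:
  Baseball: 1 records, 10 total points, 1.00 avg assists
  Basketball: 1 records, 11 total points, 7.00 avg assists
  Hockey: 2 records, 41 total points, 9.50 avg assists
  Soccer: 2 records, 43 total points, 7.50 avg assists
  Tennis: 3 records, 69 total points, 8.33 avg assists
  Volleyball: 3 records, 64 total points, 8.00 avg assists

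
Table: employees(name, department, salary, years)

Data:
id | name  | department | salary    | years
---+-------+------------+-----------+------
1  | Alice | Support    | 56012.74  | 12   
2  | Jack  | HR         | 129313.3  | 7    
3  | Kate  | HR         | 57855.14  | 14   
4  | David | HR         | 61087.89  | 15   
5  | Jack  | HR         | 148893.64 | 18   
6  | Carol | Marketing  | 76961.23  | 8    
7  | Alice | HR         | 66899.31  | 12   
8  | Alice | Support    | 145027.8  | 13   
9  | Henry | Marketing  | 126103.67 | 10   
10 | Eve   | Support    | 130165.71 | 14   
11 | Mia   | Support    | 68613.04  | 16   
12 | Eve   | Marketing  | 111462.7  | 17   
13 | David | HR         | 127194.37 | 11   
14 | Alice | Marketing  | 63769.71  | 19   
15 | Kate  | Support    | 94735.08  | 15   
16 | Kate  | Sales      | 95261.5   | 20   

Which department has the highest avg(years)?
SELECT department, AVG(years) as val
FROM employees
GROUP BY department
ORDER BY val DESC
LIMIT 1

Result: Sales with avg(years) = 20.00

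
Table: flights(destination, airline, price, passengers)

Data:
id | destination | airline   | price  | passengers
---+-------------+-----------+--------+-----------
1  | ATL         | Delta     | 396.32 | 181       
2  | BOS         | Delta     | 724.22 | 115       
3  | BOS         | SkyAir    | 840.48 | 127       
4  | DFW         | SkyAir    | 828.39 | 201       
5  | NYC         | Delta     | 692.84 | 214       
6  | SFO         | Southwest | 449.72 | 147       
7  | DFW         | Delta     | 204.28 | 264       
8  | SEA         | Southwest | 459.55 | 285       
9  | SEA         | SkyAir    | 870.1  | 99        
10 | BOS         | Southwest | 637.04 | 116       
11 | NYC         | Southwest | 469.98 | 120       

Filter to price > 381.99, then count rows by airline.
SELECT airline, COUNT(*)
FROM flights
WHERE price > 381.99
GROUP BY airline

Note: WHERE filters rows before grouping.

Result:
  Delta: 3
  SkyAir: 3
  Southwest: 4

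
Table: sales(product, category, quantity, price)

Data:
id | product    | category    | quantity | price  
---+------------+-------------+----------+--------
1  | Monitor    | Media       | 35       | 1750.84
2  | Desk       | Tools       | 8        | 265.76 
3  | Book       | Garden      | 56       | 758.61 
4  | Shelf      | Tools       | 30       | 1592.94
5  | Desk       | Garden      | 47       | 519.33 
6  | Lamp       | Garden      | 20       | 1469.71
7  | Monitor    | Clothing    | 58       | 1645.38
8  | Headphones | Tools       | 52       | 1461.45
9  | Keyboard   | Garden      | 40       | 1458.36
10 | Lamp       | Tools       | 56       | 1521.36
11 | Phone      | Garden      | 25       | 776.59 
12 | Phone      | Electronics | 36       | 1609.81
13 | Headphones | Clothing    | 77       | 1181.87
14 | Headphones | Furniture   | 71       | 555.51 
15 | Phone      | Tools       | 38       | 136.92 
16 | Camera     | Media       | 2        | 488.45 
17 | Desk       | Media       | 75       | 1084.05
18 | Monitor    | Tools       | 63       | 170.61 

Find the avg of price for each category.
SELECT category, AVG(price) as result
FROM sales
GROUP BY category

Result:
  Clothing: 1413.63
  Electronics: 1609.81
  Furniture: 555.51
  Garden: 996.52
  Media: 1107.78
  Tools: 858.17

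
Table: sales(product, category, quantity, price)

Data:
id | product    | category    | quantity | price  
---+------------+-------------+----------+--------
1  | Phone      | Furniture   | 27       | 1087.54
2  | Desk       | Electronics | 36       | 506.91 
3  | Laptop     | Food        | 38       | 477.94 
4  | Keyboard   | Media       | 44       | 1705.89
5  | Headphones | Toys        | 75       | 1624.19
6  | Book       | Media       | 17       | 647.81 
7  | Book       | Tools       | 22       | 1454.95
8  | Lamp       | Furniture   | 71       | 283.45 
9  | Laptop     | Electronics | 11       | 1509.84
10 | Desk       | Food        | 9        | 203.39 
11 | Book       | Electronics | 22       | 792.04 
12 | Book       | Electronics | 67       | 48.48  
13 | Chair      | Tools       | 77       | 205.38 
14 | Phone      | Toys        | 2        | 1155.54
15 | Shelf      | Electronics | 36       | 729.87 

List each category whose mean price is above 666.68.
SELECT category, AVG(price)
FROM sales
GROUP BY category
HAVING AVG(price) > 666.68

Result:
  Electronics: avg=717.43
  Furniture: avg=685.50
  Media: avg=1176.85
  Tools: avg=830.17
  Toys: avg=1389.87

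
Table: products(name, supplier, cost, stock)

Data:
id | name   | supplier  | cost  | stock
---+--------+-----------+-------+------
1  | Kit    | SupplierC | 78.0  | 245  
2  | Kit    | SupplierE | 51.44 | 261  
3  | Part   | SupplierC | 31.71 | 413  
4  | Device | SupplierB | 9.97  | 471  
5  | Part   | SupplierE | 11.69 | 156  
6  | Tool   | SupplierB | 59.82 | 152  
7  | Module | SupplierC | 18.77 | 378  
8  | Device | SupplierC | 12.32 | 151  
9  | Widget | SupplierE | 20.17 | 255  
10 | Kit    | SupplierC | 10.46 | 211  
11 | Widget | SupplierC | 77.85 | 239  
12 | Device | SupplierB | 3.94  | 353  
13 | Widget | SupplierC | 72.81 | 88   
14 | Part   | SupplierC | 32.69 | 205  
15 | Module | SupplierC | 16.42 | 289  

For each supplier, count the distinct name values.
SELECT supplier, COUNT(DISTINCT name)
FROM products
GROUP BY supplier

Result:
  SupplierB: 2 distinct
  SupplierC: 5 distinct
  SupplierE: 3 distinct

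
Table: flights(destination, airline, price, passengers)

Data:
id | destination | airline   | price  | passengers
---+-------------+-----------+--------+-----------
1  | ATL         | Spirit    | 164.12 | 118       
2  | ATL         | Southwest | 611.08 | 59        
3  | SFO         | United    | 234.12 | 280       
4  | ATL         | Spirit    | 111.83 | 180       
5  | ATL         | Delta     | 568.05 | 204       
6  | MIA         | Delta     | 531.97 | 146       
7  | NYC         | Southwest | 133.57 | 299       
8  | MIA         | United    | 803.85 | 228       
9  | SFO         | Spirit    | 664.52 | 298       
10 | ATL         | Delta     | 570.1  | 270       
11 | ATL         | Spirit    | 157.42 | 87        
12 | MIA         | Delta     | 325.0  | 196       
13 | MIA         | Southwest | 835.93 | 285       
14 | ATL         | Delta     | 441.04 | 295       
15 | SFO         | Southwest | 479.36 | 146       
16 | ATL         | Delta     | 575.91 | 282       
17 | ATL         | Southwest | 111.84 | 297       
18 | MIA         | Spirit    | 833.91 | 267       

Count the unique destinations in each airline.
SELECT airline, COUNT(DISTINCT destination)
FROM flights
GROUP BY airline

Result:
  Delta: 2 distinct
  Southwest: 4 distinct
  Spirit: 3 distinct
  United: 2 distinct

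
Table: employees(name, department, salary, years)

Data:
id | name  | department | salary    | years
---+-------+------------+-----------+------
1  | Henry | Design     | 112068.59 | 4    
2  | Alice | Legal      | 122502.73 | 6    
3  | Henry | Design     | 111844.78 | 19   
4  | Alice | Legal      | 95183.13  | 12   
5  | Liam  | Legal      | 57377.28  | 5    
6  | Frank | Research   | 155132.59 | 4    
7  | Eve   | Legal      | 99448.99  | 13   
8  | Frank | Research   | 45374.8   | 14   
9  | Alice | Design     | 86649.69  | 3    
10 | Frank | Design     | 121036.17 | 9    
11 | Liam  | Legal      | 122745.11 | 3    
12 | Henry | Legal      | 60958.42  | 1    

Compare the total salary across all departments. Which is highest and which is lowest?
SELECT department, SUM(salary)
FROM employees
GROUP BY department
ORDER BY SUM(salary)

All groups:
  Research: 200507.39
  Design: 431599.23
  Legal: 558215.66

Highest: Legal (558215.66)
Lowest: Research (200507.39)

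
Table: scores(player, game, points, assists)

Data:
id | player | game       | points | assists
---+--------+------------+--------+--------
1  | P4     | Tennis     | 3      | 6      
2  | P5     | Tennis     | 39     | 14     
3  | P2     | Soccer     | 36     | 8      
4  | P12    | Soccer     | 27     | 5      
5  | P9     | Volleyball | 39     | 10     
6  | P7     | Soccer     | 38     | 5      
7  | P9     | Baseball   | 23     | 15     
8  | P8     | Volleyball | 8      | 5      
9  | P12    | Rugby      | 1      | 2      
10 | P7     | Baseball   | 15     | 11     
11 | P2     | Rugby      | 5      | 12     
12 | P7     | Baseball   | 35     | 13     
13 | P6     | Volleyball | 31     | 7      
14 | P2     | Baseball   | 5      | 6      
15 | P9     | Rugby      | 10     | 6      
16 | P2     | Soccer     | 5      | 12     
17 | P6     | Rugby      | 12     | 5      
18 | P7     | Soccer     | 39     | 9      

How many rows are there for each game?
SELECT game, COUNT(*) as count
FROM scores
GROUP BY game

Result:
  Baseball: 4
  Rugby: 4
  Soccer: 5
  Tennis: 2
  Volleyball: 3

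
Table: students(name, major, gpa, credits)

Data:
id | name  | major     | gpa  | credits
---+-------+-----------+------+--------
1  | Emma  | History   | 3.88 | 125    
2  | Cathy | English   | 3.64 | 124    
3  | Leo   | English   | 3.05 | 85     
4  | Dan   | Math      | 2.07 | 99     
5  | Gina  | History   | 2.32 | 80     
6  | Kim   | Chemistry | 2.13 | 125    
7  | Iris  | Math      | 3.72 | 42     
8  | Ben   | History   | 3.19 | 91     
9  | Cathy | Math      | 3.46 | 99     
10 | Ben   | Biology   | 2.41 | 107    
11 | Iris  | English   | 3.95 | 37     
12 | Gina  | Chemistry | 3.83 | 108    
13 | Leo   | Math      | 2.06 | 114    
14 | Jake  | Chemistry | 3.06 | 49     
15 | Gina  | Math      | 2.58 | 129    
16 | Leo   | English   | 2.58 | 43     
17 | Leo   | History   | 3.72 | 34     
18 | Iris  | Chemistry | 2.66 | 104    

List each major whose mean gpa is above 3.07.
SELECT major, AVG(gpa)
FROM students
GROUP BY major
HAVING AVG(gpa) > 3.07

Result:
  English: avg=3.31
  History: avg=3.28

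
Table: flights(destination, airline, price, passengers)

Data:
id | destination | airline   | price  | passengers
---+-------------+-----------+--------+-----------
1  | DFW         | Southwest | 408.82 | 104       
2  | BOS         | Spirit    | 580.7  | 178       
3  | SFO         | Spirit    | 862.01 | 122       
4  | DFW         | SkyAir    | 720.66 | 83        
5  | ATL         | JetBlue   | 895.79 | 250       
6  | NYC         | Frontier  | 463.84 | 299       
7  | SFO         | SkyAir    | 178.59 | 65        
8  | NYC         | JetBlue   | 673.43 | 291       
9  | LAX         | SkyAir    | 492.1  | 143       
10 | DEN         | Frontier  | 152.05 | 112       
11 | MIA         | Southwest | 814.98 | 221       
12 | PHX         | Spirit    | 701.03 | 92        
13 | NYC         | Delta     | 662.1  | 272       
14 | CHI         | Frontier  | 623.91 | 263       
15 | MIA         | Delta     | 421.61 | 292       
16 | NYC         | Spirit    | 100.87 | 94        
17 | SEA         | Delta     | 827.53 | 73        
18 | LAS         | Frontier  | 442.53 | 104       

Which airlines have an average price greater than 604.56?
SELECT airline, AVG(price)
FROM flights
GROUP BY airline
HAVING AVG(price) > 604.56

Result:
  Delta: avg=637.08
  JetBlue: avg=784.61
  Southwest: avg=611.90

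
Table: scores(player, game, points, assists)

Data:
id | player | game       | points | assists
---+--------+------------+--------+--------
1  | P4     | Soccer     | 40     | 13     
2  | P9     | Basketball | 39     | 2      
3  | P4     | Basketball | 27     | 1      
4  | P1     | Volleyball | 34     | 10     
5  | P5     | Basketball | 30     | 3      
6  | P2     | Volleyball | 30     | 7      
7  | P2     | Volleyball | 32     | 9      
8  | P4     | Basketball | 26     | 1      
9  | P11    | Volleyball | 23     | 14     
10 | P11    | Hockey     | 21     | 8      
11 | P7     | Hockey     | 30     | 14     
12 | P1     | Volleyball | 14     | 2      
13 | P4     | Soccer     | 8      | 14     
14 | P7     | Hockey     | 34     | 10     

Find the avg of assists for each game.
SELECT game, AVG(assists) as result
FROM scores
GROUP BY game

Result:
  Basketball: 1.75
  Hockey: 10.67
  Soccer: 13.50
  Volleyball: 8.40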